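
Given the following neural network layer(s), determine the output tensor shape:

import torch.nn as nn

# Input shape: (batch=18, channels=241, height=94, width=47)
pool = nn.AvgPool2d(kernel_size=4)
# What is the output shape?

Input shape: (18, 241, 94, 47)
Output shape: (18, 241, 23, 11)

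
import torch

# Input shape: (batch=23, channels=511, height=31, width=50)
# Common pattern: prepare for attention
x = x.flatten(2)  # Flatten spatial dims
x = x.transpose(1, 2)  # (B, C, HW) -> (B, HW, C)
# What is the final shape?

Input shape: (23, 511, 31, 50)
  -> after flatten(2): (23, 511, 1550)
Output shape: (23, 1550, 511)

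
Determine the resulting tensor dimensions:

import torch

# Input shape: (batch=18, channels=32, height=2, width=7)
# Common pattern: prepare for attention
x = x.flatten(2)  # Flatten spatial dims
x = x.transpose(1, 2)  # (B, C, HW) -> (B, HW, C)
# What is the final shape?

Input shape: (18, 32, 2, 7)
  -> after flatten(2): (18, 32, 14)
Output shape: (18, 14, 32)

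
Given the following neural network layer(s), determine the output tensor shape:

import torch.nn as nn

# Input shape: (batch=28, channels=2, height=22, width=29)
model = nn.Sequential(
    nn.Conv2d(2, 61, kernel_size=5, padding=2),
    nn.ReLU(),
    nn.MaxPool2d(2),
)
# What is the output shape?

Input shape: (28, 2, 22, 29)
  -> after Conv2d: (28, 61, 22, 29)
  -> after ReLU: (28, 61, 22, 29)
Output shape: (28, 61, 11, 14)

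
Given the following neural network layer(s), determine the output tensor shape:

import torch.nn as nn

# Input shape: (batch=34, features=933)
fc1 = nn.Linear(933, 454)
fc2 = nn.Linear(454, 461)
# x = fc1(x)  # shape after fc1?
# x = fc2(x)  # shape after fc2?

Input shape: (34, 933)
  -> after fc1: (34, 454)
Output shape: (34, 461)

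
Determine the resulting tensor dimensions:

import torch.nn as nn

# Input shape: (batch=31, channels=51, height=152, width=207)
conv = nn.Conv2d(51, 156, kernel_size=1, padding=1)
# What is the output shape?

Input shape: (31, 51, 152, 207)
Output shape: (31, 156, 154, 209)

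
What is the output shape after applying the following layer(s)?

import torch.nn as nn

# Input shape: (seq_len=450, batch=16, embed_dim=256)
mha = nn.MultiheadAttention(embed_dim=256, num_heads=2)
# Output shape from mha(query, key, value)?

Input shape: (450, 16, 256)
Output shape: (450, 16, 256)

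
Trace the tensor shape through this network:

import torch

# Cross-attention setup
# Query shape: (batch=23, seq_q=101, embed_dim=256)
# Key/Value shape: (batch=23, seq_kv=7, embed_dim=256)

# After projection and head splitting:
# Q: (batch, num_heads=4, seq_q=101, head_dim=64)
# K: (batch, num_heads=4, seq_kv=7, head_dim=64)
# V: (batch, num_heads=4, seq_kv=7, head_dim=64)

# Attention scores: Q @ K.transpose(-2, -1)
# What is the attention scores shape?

Input shape: (23, 101, 256)
Output shape: (23, 4, 101, 7)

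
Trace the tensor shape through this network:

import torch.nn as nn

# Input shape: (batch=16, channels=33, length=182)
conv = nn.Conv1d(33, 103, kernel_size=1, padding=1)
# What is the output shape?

Input shape: (16, 33, 182)
Output shape: (16, 103, 184)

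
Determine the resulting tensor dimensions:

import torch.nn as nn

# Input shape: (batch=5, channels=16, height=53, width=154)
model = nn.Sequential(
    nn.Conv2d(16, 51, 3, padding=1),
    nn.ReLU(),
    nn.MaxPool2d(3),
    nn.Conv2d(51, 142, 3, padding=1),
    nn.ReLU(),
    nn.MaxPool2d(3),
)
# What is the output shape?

Input shape: (5, 16, 53, 154)
  -> after first Conv2d: (5, 51, 53, 154)
  -> after first MaxPool2d: (5, 51, 17, 51)
  -> after second Conv2d: (5, 142, 17, 51)
Output shape: (5, 142, 5, 17)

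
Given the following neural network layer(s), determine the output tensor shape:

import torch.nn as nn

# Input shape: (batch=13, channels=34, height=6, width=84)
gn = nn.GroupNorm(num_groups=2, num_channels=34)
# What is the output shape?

Input shape: (13, 34, 6, 84)
Output shape: (13, 34, 6, 84)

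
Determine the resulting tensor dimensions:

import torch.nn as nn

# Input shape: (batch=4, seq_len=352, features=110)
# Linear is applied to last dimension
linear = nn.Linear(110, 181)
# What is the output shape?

Input shape: (4, 352, 110)
Output shape: (4, 352, 181)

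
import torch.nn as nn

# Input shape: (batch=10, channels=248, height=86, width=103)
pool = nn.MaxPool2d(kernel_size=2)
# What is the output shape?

Input shape: (10, 248, 86, 103)
Output shape: (10, 248, 43, 51)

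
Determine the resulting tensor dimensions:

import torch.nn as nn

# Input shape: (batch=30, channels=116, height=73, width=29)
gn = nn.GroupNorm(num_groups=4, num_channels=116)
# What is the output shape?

Input shape: (30, 116, 73, 29)
Output shape: (30, 116, 73, 29)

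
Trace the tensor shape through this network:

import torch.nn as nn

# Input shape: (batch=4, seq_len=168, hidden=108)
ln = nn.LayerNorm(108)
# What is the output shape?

Input shape: (4, 168, 108)
Output shape: (4, 168, 108)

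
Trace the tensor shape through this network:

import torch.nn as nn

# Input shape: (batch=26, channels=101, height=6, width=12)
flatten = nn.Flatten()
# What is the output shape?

Input shape: (26, 101, 6, 12)
Output shape: (26, 7272)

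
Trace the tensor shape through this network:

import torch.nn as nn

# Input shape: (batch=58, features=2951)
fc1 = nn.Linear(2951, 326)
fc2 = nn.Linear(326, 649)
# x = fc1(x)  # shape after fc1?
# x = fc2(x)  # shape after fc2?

Input shape: (58, 2951)
  -> after fc1: (58, 326)
Output shape: (58, 649)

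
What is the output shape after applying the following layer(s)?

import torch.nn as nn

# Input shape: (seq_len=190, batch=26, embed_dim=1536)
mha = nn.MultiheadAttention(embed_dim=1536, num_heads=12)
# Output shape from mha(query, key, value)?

Input shape: (190, 26, 1536)
Output shape: (190, 26, 1536)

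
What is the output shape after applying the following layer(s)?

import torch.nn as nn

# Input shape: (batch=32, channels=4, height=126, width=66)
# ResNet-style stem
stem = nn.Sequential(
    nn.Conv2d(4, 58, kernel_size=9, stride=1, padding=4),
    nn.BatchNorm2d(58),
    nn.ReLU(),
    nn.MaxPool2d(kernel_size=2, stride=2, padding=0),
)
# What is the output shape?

Input shape: (32, 4, 126, 66)
  -> after Conv2d 9x9 stride=1: (32, 58, 126, 66)
Output shape: (32, 58, 63, 33)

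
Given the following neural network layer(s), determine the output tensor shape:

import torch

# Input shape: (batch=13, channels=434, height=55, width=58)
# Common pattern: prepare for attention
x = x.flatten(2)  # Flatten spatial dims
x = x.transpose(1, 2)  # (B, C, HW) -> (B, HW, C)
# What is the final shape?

Input shape: (13, 434, 55, 58)
  -> after flatten(2): (13, 434, 3190)
Output shape: (13, 3190, 434)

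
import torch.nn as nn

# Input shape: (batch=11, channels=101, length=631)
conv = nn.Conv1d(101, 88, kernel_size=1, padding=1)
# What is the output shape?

Input shape: (11, 101, 631)
Output shape: (11, 88, 633)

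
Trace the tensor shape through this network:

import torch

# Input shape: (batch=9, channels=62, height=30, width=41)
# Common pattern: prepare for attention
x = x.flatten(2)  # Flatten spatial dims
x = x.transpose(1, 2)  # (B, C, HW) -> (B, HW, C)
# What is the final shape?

Input shape: (9, 62, 30, 41)
  -> after flatten(2): (9, 62, 1230)
Output shape: (9, 1230, 62)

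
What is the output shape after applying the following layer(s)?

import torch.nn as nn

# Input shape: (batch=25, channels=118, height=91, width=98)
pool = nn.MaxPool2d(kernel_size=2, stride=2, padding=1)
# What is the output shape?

Input shape: (25, 118, 91, 98)
Output shape: (25, 118, 46, 50)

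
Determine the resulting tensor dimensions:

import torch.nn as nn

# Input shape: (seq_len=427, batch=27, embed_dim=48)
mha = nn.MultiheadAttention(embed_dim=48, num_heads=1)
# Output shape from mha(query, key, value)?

Input shape: (427, 27, 48)
Output shape: (427, 27, 48)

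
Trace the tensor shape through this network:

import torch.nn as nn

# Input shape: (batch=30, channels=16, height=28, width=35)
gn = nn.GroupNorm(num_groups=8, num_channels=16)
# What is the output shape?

Input shape: (30, 16, 28, 35)
Output shape: (30, 16, 28, 35)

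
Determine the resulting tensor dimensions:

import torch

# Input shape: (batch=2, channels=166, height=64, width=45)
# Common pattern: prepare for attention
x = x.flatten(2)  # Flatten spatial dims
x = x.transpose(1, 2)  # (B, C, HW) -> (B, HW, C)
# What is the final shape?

Input shape: (2, 166, 64, 45)
  -> after flatten(2): (2, 166, 2880)
Output shape: (2, 2880, 166)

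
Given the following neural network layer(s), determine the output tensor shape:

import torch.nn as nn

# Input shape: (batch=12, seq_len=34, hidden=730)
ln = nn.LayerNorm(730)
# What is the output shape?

Input shape: (12, 34, 730)
Output shape: (12, 34, 730)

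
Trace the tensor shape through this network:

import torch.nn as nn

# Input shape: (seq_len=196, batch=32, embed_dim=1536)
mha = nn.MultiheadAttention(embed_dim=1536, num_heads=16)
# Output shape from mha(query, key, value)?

Input shape: (196, 32, 1536)
Output shape: (196, 32, 1536)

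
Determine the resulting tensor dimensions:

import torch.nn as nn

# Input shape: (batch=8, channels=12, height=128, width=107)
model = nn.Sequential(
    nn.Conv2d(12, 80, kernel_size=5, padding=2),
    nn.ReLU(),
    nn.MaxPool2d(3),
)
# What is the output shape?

Input shape: (8, 12, 128, 107)
  -> after Conv2d: (8, 80, 128, 107)
  -> after ReLU: (8, 80, 128, 107)
Output shape: (8, 80, 42, 35)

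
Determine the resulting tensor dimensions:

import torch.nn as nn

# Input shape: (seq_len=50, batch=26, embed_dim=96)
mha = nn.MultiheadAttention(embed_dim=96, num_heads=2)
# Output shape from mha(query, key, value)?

Input shape: (50, 26, 96)
Output shape: (50, 26, 96)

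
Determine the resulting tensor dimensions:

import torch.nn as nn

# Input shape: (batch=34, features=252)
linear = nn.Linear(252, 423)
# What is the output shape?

Input shape: (34, 252)
Output shape: (34, 423)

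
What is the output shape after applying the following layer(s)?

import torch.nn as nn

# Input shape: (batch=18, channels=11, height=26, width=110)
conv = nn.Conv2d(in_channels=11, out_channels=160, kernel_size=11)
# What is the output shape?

Input shape: (18, 11, 26, 110)
Output shape: (18, 160, 16, 100)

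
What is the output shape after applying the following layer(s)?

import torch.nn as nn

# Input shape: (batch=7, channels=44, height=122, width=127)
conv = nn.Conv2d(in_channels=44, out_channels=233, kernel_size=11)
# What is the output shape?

Input shape: (7, 44, 122, 127)
Output shape: (7, 233, 112, 117)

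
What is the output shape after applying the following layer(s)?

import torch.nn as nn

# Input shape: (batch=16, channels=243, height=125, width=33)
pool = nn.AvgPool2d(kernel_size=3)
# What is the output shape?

Input shape: (16, 243, 125, 33)
Output shape: (16, 243, 41, 11)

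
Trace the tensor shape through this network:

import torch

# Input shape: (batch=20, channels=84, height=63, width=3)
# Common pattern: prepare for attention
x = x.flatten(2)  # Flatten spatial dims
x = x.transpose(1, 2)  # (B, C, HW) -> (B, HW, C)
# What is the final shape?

Input shape: (20, 84, 63, 3)
  -> after flatten(2): (20, 84, 189)
Output shape: (20, 189, 84)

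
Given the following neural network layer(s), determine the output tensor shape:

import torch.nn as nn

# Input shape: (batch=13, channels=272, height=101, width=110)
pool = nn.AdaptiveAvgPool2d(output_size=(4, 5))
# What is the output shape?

Input shape: (13, 272, 101, 110)
Output shape: (13, 272, 4, 5)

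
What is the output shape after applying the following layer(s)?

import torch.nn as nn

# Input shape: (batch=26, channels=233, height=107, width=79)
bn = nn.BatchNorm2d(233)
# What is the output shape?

Input shape: (26, 233, 107, 79)
Output shape: (26, 233, 107, 79)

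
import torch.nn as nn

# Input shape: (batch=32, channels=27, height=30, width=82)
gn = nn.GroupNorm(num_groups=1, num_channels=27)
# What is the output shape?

Input shape: (32, 27, 30, 82)
Output shape: (32, 27, 30, 82)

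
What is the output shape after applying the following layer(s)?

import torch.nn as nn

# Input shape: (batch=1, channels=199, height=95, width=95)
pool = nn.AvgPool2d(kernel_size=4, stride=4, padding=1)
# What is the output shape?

Input shape: (1, 199, 95, 95)
Output shape: (1, 199, 24, 24)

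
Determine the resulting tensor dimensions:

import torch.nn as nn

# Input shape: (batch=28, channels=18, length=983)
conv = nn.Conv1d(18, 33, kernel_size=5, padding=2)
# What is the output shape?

Input shape: (28, 18, 983)
Output shape: (28, 33, 983)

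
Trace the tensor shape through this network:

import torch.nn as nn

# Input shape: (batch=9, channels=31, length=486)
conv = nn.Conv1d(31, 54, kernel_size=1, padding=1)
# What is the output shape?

Input shape: (9, 31, 486)
Output shape: (9, 54, 488)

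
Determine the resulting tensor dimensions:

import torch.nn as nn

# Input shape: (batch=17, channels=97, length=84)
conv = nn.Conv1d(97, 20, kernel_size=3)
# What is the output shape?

Input shape: (17, 97, 84)
Output shape: (17, 20, 82)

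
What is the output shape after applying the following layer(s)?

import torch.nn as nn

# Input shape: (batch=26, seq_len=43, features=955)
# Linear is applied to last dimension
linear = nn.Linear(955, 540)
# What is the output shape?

Input shape: (26, 43, 955)
Output shape: (26, 43, 540)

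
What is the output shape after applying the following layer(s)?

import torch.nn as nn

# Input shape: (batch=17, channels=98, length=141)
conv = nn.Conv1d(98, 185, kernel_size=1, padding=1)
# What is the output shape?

Input shape: (17, 98, 141)
Output shape: (17, 185, 143)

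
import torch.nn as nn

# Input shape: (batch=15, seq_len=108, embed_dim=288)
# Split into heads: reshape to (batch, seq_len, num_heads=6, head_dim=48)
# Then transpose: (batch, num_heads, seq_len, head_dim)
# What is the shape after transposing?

Input shape: (15, 108, 288)
  -> after reshape: (15, 108, 6, 48)
Output shape: (15, 6, 108, 48)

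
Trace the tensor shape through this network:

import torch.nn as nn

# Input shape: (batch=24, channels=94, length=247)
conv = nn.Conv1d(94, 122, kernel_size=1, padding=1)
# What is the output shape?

Input shape: (24, 94, 247)
Output shape: (24, 122, 249)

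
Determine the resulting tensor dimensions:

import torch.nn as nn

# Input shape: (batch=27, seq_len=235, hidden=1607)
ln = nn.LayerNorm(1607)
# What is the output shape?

Input shape: (27, 235, 1607)
Output shape: (27, 235, 1607)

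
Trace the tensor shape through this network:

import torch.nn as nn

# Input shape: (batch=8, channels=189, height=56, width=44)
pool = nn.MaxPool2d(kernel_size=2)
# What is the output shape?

Input shape: (8, 189, 56, 44)
Output shape: (8, 189, 28, 22)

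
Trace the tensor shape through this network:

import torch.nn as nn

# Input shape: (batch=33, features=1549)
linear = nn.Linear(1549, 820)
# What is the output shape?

Input shape: (33, 1549)
Output shape: (33, 820)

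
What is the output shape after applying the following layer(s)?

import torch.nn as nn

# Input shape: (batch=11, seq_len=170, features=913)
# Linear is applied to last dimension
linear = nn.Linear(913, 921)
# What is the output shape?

Input shape: (11, 170, 913)
Output shape: (11, 170, 921)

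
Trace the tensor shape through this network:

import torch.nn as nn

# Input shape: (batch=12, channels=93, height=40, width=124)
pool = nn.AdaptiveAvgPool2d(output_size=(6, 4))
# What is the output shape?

Input shape: (12, 93, 40, 124)
Output shape: (12, 93, 6, 4)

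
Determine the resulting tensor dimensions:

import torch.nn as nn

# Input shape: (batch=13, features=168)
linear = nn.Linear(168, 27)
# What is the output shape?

Input shape: (13, 168)
Output shape: (13, 27)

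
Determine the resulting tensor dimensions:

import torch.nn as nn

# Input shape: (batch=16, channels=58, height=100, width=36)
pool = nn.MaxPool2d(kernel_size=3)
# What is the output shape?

Input shape: (16, 58, 100, 36)
Output shape: (16, 58, 33, 12)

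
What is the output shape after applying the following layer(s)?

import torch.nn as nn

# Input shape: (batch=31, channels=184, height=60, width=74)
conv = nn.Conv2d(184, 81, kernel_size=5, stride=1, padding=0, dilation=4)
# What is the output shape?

Input shape: (31, 184, 60, 74)
Output shape: (31, 81, 44, 58)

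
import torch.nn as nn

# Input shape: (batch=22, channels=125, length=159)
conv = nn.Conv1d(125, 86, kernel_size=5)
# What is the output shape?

Input shape: (22, 125, 159)
Output shape: (22, 86, 155)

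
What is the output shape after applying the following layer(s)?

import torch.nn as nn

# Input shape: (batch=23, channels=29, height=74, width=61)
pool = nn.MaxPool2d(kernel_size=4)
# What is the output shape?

Input shape: (23, 29, 74, 61)
Output shape: (23, 29, 18, 15)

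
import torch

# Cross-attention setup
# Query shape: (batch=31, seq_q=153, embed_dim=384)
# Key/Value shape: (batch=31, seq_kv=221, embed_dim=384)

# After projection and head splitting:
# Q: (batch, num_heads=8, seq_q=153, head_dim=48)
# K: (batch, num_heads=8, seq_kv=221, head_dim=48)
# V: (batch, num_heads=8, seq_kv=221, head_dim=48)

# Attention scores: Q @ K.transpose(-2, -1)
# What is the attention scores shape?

Input shape: (31, 153, 384)
Output shape: (31, 8, 153, 221)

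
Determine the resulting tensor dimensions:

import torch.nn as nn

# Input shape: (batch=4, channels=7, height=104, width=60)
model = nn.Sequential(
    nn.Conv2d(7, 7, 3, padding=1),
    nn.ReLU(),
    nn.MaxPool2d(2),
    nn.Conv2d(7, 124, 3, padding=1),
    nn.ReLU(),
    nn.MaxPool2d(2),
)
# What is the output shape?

Input shape: (4, 7, 104, 60)
  -> after first Conv2d: (4, 7, 104, 60)
  -> after first MaxPool2d: (4, 7, 52, 30)
  -> after second Conv2d: (4, 124, 52, 30)
Output shape: (4, 124, 26, 15)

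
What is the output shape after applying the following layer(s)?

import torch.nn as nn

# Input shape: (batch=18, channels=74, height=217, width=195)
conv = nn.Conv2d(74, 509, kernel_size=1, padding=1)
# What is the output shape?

Input shape: (18, 74, 217, 195)
Output shape: (18, 509, 219, 197)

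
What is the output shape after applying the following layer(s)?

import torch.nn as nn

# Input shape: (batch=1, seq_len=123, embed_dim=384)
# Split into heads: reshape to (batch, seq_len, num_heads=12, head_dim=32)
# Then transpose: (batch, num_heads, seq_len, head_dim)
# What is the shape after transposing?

Input shape: (1, 123, 384)
  -> after reshape: (1, 123, 12, 32)
Output shape: (1, 12, 123, 32)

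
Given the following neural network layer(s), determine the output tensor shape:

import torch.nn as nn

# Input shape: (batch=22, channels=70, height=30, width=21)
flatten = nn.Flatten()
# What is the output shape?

Input shape: (22, 70, 30, 21)
Output shape: (22, 44100)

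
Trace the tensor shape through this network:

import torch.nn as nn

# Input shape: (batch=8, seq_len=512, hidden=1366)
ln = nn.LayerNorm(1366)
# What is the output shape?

Input shape: (8, 512, 1366)
Output shape: (8, 512, 1366)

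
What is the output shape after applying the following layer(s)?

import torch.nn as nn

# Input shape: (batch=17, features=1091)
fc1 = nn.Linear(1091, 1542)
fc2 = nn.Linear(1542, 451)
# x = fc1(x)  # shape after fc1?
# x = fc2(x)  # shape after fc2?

Input shape: (17, 1091)
  -> after fc1: (17, 1542)
Output shape: (17, 451)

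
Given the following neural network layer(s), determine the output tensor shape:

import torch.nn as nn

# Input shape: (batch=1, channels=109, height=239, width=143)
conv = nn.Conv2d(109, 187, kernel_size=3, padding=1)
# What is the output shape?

Input shape: (1, 109, 239, 143)
Output shape: (1, 187, 239, 143)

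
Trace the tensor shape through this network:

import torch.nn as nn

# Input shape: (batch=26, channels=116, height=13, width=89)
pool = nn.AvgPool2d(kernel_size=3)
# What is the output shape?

Input shape: (26, 116, 13, 89)
Output shape: (26, 116, 4, 29)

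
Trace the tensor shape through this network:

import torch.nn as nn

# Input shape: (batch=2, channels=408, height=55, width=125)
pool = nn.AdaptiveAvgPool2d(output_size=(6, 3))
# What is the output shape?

Input shape: (2, 408, 55, 125)
Output shape: (2, 408, 6, 3)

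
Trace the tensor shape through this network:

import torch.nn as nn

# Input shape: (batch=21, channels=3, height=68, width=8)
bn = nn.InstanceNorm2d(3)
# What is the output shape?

Input shape: (21, 3, 68, 8)
Output shape: (21, 3, 68, 8)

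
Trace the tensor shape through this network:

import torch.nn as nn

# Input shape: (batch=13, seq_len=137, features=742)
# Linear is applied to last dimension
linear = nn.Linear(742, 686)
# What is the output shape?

Input shape: (13, 137, 742)
Output shape: (13, 137, 686)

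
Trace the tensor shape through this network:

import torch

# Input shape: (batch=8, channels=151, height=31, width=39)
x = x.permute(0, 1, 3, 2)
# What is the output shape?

Input shape: (8, 151, 31, 39)
Output shape: (8, 151, 39, 31)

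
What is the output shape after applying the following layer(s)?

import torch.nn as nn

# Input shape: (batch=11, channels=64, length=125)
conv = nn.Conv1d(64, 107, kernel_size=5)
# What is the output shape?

Input shape: (11, 64, 125)
Output shape: (11, 107, 121)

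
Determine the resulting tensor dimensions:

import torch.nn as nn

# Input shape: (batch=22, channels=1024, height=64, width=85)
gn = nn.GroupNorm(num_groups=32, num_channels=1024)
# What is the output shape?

Input shape: (22, 1024, 64, 85)
Output shape: (22, 1024, 64, 85)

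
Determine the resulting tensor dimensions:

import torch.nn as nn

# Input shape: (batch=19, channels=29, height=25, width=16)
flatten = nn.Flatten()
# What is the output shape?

Input shape: (19, 29, 25, 16)
Output shape: (19, 11600)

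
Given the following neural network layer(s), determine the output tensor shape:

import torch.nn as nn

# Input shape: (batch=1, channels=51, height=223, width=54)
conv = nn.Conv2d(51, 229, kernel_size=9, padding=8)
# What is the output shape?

Input shape: (1, 51, 223, 54)
Output shape: (1, 229, 231, 62)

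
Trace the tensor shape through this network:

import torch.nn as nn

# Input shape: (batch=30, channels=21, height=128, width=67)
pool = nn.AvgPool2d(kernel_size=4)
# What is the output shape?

Input shape: (30, 21, 128, 67)
Output shape: (30, 21, 32, 16)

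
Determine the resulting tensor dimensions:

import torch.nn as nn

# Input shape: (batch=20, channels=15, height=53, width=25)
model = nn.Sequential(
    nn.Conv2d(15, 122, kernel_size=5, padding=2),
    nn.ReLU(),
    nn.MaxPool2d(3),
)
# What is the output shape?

Input shape: (20, 15, 53, 25)
  -> after Conv2d: (20, 122, 53, 25)
  -> after ReLU: (20, 122, 53, 25)
Output shape: (20, 122, 17, 8)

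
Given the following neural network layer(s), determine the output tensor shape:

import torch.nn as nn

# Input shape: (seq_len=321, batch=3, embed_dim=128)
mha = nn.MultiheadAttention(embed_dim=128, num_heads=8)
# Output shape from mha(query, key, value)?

Input shape: (321, 3, 128)
Output shape: (321, 3, 128)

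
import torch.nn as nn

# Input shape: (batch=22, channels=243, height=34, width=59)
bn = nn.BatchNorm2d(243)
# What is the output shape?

Input shape: (22, 243, 34, 59)
Output shape: (22, 243, 34, 59)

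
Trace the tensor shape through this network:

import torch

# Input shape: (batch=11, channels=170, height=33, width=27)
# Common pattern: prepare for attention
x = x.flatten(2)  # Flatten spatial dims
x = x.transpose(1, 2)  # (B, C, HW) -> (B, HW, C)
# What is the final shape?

Input shape: (11, 170, 33, 27)
  -> after flatten(2): (11, 170, 891)
Output shape: (11, 891, 170)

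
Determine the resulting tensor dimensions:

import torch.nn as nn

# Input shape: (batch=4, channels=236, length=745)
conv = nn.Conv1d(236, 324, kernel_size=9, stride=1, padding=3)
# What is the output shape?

Input shape: (4, 236, 745)
Output shape: (4, 324, 743)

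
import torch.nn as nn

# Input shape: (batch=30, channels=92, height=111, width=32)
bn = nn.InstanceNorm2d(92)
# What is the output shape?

Input shape: (30, 92, 111, 32)
Output shape: (30, 92, 111, 32)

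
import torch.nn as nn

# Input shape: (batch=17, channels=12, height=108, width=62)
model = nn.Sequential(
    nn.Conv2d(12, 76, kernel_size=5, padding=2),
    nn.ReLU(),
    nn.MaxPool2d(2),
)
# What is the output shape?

Input shape: (17, 12, 108, 62)
  -> after Conv2d: (17, 76, 108, 62)
  -> after ReLU: (17, 76, 108, 62)
Output shape: (17, 76, 54, 31)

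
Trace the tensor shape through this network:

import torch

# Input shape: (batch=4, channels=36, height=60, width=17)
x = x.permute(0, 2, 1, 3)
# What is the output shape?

Input shape: (4, 36, 60, 17)
Output shape: (4, 60, 36, 17)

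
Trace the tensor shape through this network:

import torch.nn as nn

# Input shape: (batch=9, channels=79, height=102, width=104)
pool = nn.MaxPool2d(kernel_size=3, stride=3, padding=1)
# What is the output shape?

Input shape: (9, 79, 102, 104)
Output shape: (9, 79, 34, 35)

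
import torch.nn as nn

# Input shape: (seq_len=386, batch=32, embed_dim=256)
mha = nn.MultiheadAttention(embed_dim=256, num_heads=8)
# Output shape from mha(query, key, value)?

Input shape: (386, 32, 256)
Output shape: (386, 32, 256)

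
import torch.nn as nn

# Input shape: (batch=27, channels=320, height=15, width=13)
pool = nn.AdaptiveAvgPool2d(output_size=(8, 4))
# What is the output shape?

Input shape: (27, 320, 15, 13)
Output shape: (27, 320, 8, 4)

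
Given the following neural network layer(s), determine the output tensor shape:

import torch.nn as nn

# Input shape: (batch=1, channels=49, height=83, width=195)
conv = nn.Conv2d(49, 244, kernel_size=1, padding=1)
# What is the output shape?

Input shape: (1, 49, 83, 195)
Output shape: (1, 244, 85, 197)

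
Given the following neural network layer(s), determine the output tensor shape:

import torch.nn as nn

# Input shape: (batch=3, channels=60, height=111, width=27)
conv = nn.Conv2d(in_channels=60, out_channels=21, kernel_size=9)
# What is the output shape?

Input shape: (3, 60, 111, 27)
Output shape: (3, 21, 103, 19)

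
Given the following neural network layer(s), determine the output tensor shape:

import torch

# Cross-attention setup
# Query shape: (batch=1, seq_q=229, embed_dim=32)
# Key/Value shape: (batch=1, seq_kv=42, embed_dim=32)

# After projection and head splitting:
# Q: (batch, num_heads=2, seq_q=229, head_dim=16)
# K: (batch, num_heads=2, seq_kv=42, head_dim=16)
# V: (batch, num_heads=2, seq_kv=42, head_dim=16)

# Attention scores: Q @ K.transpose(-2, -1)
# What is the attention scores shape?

Input shape: (1, 229, 32)
Output shape: (1, 2, 229, 42)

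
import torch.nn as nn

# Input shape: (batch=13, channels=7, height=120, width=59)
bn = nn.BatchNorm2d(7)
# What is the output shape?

Input shape: (13, 7, 120, 59)
Output shape: (13, 7, 120, 59)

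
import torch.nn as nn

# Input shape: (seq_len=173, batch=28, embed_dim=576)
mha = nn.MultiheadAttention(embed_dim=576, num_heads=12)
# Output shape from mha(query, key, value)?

Input shape: (173, 28, 576)
Output shape: (173, 28, 576)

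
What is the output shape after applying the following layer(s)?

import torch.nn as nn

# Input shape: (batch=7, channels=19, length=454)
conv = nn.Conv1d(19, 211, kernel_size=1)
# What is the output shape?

Input shape: (7, 19, 454)
Output shape: (7, 211, 454)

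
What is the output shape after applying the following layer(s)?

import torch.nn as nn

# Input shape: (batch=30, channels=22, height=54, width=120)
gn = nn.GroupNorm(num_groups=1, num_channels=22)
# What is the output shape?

Input shape: (30, 22, 54, 120)
Output shape: (30, 22, 54, 120)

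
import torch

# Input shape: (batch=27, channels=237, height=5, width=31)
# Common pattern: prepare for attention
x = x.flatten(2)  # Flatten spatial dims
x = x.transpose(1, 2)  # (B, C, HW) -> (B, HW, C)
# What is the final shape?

Input shape: (27, 237, 5, 31)
  -> after flatten(2): (27, 237, 155)
Output shape: (27, 155, 237)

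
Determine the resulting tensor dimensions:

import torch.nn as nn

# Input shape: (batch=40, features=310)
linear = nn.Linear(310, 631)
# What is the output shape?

Input shape: (40, 310)
Output shape: (40, 631)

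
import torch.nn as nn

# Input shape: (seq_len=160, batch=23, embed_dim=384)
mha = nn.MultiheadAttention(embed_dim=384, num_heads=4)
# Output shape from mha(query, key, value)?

Input shape: (160, 23, 384)
Output shape: (160, 23, 384)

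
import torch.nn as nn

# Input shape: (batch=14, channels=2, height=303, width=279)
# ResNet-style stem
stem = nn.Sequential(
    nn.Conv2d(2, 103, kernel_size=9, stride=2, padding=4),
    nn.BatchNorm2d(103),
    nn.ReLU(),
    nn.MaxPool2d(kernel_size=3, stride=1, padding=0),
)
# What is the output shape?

Input shape: (14, 2, 303, 279)
  -> after Conv2d 9x9 stride=2: (14, 103, 152, 140)
Output shape: (14, 103, 150, 138)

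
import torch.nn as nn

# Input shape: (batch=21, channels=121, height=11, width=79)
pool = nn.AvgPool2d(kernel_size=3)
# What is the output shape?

Input shape: (21, 121, 11, 79)
Output shape: (21, 121, 3, 26)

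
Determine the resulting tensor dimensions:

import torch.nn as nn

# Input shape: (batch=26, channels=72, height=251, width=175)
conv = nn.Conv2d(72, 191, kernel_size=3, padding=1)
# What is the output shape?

Input shape: (26, 72, 251, 175)
Output shape: (26, 191, 251, 175)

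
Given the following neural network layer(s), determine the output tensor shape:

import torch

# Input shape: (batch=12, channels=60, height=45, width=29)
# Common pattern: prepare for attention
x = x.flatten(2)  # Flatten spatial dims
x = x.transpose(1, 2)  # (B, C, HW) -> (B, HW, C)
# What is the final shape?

Input shape: (12, 60, 45, 29)
  -> after flatten(2): (12, 60, 1305)
Output shape: (12, 1305, 60)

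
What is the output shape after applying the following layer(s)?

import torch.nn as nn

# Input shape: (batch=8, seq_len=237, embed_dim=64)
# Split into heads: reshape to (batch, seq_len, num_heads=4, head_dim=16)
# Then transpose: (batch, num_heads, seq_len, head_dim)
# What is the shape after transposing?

Input shape: (8, 237, 64)
  -> after reshape: (8, 237, 4, 16)
Output shape: (8, 4, 237, 16)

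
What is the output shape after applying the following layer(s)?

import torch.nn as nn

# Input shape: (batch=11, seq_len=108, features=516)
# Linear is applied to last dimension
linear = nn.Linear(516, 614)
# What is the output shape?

Input shape: (11, 108, 516)
Output shape: (11, 108, 614)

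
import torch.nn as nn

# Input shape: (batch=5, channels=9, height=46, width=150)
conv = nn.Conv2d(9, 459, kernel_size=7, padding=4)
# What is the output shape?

Input shape: (5, 9, 46, 150)
Output shape: (5, 459, 48, 152)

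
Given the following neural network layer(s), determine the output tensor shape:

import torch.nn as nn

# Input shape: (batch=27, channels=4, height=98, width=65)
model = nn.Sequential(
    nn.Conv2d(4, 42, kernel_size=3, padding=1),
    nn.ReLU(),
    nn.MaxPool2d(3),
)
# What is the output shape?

Input shape: (27, 4, 98, 65)
  -> after Conv2d: (27, 42, 98, 65)
  -> after ReLU: (27, 42, 98, 65)
Output shape: (27, 42, 32, 21)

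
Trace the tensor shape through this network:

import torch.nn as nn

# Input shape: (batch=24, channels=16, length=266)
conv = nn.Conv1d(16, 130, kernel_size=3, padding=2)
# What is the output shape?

Input shape: (24, 16, 266)
Output shape: (24, 130, 268)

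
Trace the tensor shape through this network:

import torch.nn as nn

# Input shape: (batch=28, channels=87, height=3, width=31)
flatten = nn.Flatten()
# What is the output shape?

Input shape: (28, 87, 3, 31)
Output shape: (28, 8091)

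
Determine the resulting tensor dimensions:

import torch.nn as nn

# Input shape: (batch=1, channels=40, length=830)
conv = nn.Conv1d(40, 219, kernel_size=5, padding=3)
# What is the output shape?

Input shape: (1, 40, 830)
Output shape: (1, 219, 832)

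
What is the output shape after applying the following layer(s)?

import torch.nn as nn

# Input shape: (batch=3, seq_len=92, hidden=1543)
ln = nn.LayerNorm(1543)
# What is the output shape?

Input shape: (3, 92, 1543)
Output shape: (3, 92, 1543)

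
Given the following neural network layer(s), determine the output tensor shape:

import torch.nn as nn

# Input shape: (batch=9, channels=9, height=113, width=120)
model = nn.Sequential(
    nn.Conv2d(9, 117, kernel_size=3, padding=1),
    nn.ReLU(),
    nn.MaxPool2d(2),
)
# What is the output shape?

Input shape: (9, 9, 113, 120)
  -> after Conv2d: (9, 117, 113, 120)
  -> after ReLU: (9, 117, 113, 120)
Output shape: (9, 117, 56, 60)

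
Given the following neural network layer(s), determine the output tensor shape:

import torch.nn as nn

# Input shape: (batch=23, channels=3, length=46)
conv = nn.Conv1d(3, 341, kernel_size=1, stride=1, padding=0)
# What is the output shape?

Input shape: (23, 3, 46)
Output shape: (23, 341, 46)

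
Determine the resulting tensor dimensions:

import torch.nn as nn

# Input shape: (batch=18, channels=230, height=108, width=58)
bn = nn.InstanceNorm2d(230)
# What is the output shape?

Input shape: (18, 230, 108, 58)
Output shape: (18, 230, 108, 58)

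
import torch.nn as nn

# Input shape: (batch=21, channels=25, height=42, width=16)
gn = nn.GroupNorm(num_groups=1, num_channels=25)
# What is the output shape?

Input shape: (21, 25, 42, 16)
Output shape: (21, 25, 42, 16)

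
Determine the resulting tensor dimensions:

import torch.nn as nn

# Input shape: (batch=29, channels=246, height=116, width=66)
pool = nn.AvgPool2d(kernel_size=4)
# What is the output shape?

Input shape: (29, 246, 116, 66)
Output shape: (29, 246, 29, 16)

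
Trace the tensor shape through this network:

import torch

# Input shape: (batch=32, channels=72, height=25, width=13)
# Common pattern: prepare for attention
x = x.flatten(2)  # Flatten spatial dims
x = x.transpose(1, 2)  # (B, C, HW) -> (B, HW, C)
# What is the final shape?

Input shape: (32, 72, 25, 13)
  -> after flatten(2): (32, 72, 325)
Output shape: (32, 325, 72)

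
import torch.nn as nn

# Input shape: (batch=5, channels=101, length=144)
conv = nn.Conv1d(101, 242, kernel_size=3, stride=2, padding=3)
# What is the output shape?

Input shape: (5, 101, 144)
Output shape: (5, 242, 74)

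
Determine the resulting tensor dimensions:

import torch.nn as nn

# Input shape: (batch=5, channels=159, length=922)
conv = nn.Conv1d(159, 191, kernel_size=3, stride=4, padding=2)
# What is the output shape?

Input shape: (5, 159, 922)
Output shape: (5, 191, 231)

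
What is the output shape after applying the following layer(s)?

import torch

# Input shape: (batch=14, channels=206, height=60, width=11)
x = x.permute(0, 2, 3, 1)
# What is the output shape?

Input shape: (14, 206, 60, 11)
Output shape: (14, 60, 11, 206)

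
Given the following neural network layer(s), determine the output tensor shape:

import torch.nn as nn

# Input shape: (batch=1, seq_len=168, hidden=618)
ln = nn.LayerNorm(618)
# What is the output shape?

Input shape: (1, 168, 618)
Output shape: (1, 168, 618)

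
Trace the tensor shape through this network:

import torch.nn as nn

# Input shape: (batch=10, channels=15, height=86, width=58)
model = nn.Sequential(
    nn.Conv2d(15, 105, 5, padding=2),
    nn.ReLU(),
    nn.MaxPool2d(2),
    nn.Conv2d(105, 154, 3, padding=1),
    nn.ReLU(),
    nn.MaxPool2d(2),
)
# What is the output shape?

Input shape: (10, 15, 86, 58)
  -> after first Conv2d: (10, 105, 86, 58)
  -> after first MaxPool2d: (10, 105, 43, 29)
  -> after second Conv2d: (10, 154, 43, 29)
Output shape: (10, 154, 21, 14)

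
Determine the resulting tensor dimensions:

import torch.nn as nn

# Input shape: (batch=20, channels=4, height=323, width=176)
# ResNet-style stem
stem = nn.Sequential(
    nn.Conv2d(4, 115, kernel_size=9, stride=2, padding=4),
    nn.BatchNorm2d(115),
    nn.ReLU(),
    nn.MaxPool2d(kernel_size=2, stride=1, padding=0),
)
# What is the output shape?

Input shape: (20, 4, 323, 176)
  -> after Conv2d 9x9 stride=2: (20, 115, 162, 88)
Output shape: (20, 115, 161, 87)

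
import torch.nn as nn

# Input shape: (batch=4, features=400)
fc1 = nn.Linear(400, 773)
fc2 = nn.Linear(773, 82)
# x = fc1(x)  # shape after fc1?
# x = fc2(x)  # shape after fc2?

Input shape: (4, 400)
  -> after fc1: (4, 773)
Output shape: (4, 82)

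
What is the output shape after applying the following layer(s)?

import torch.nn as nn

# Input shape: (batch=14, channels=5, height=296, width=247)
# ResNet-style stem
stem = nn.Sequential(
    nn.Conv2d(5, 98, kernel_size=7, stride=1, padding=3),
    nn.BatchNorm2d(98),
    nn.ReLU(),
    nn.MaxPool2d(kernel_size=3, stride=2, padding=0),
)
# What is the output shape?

Input shape: (14, 5, 296, 247)
  -> after Conv2d 7x7 stride=1: (14, 98, 296, 247)
Output shape: (14, 98, 147, 123)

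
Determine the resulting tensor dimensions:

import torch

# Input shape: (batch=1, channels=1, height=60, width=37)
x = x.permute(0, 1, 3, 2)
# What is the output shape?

Input shape: (1, 1, 60, 37)
Output shape: (1, 1, 37, 60)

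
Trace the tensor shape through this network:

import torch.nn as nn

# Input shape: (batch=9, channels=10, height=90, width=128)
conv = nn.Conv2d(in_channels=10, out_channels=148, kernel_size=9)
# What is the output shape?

Input shape: (9, 10, 90, 128)
Output shape: (9, 148, 82, 120)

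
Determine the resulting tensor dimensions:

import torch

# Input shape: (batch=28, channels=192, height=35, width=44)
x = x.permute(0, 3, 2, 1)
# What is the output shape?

Input shape: (28, 192, 35, 44)
Output shape: (28, 44, 35, 192)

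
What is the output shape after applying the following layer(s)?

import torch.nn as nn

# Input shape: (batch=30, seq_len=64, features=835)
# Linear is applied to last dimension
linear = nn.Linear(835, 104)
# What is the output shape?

Input shape: (30, 64, 835)
Output shape: (30, 64, 104)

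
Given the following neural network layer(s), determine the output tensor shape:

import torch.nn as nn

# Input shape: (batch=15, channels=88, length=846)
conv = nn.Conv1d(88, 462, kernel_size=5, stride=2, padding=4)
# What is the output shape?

Input shape: (15, 88, 846)
Output shape: (15, 462, 425)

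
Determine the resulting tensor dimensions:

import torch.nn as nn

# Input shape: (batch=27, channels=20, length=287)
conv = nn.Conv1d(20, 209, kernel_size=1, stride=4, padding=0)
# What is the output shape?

Input shape: (27, 20, 287)
Output shape: (27, 209, 72)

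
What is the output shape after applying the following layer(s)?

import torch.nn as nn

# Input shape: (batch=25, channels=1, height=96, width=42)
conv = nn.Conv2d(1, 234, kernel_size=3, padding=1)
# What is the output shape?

Input shape: (25, 1, 96, 42)
Output shape: (25, 234, 96, 42)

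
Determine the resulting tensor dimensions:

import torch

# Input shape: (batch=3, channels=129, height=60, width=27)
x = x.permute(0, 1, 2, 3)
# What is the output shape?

Input shape: (3, 129, 60, 27)
Output shape: (3, 129, 60, 27)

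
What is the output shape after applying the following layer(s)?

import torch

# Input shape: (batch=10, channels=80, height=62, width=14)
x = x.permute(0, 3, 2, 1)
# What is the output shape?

Input shape: (10, 80, 62, 14)
Output shape: (10, 14, 62, 80)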